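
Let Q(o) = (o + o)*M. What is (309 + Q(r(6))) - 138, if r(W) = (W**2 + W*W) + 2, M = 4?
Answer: 763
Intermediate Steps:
r(W) = 2 + 2*W**2 (r(W) = (W**2 + W**2) + 2 = 2*W**2 + 2 = 2 + 2*W**2)
Q(o) = 8*o (Q(o) = (o + o)*4 = (2*o)*4 = 8*o)
(309 + Q(r(6))) - 138 = (309 + 8*(2 + 2*6**2)) - 138 = (309 + 8*(2 + 2*36)) - 138 = (309 + 8*(2 + 72)) - 138 = (309 + 8*74) - 138 = (309 + 592) - 138 = 901 - 138 = 763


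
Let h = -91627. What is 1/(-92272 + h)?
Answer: -1/183899 ≈ -5.4378e-6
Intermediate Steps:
1/(-92272 + h) = 1/(-92272 - 91627) = 1/(-183899) = -1/183899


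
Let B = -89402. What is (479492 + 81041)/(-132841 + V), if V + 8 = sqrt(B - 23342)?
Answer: -74466248517/17648969545 - 1121066*I*sqrt(28186)/17648969545 ≈ -4.2193 - 0.010664*I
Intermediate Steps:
V = -8 + 2*I*sqrt(28186) (V = -8 + sqrt(-89402 - 23342) = -8 + sqrt(-112744) = -8 + 2*I*sqrt(28186) ≈ -8.0 + 335.77*I)
(479492 + 81041)/(-132841 + V) = (479492 + 81041)/(-132841 + (-8 + 2*I*sqrt(28186))) = 560533/(-132849 + 2*I*sqrt(28186))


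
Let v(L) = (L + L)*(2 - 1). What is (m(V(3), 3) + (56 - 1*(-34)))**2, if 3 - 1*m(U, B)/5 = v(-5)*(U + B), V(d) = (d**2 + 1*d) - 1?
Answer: 648025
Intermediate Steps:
v(L) = 2*L (v(L) = (2*L)*1 = 2*L)
V(d) = -1 + d + d**2 (V(d) = (d**2 + d) - 1 = (d + d**2) - 1 = -1 + d + d**2)
m(U, B) = 15 + 50*B + 50*U (m(U, B) = 15 - 5*2*(-5)*(U + B) = 15 - (-50)*(B + U) = 15 - 5*(-10*B - 10*U) = 15 + (50*B + 50*U) = 15 + 50*B + 50*U)
(m(V(3), 3) + (56 - 1*(-34)))**2 = ((15 + 50*3 + 50*(-1 + 3 + 3**2)) + (56 - 1*(-34)))**2 = ((15 + 150 + 50*(-1 + 3 + 9)) + (56 + 34))**2 = ((15 + 150 + 50*11) + 90)**2 = ((15 + 150 + 550) + 90)**2 = (715 + 90)**2 = 805**2 = 648025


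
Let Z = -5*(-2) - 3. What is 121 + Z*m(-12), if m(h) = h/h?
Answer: 128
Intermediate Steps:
Z = 7 (Z = 10 - 3 = 7)
m(h) = 1
121 + Z*m(-12) = 121 + 7*1 = 121 + 7 = 128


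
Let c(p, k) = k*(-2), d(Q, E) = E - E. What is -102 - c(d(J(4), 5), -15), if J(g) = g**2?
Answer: -132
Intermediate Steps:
d(Q, E) = 0
c(p, k) = -2*k
-102 - c(d(J(4), 5), -15) = -102 - (-2)*(-15) = -102 - 1*30 = -102 - 30 = -132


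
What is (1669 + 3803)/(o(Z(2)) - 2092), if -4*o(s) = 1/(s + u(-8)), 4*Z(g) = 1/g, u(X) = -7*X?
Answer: -1228464/469655 ≈ -2.6157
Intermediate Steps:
Z(g) = 1/(4*g)
o(s) = -1/(4*(56 + s)) (o(s) = -1/(4*(s - 7*(-8))) = -1/(4*(s + 56)) = -1/(4*(56 + s)))
(1669 + 3803)/(o(Z(2)) - 2092) = (1669 + 3803)/(-1/(224 + 4*((1/4)/2)) - 2092) = 5472/(-1/(224 + 4*((1/4)*(1/2))) - 2092) = 5472/(-1/(224 + 4*(1/8)) - 2092) = 5472/(-1/(224 + 1/2) - 2092) = 5472/(-1/449/2 - 2092) = 5472/(-1*2/449 - 2092) = 5472/(-2/449 - 2092) = 5472/(-939310/449) = 5472*(-449/939310) = -1228464/469655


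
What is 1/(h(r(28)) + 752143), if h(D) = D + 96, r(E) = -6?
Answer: 1/752233 ≈ 1.3294e-6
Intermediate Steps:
h(D) = 96 + D
1/(h(r(28)) + 752143) = 1/((96 - 6) + 752143) = 1/(90 + 752143) = 1/752233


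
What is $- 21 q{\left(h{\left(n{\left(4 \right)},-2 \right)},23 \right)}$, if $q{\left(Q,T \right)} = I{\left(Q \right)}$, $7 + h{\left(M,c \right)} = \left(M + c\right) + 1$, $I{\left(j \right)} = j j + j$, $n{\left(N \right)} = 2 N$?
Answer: $0$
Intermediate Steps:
$I{\left(j \right)} = j + j^{2}$ ($I{\left(j \right)} = j^{2} + j = j + j^{2}$)
$h{\left(M,c \right)} = -6 + M + c$ ($h{\left(M,c \right)} = -7 + \left(\left(M + c\right) + 1\right) = -7 + \left(1 + M + c\right) = -6 + M + c$)
$q{\left(Q,T \right)} = Q \left(1 + Q\right)$
$- 21 q{\left(h{\left(n{\left(4 \right)},-2 \right)},23 \right)} = - 21 \left(-6 + 2 \cdot 4 - 2\right) \left(1 - 0\right) = - 21 \left(-6 + 8 - 2\right) \left(1 - 0\right) = - 21 \cdot 0 \left(1 + 0\right) = - 21 \cdot 0 \cdot 1 = \left(-21\right) 0 = 0$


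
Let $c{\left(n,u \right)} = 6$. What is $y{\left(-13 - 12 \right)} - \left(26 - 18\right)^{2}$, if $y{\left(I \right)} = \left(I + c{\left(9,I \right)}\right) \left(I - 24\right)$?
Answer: $867$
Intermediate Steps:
$y{\left(I \right)} = \left(-24 + I\right) \left(6 + I\right)$ ($y{\left(I \right)} = \left(I + 6\right) \left(I - 24\right) = \left(6 + I\right) \left(-24 + I\right) = \left(-24 + I\right) \left(6 + I\right)$)
$y{\left(-13 - 12 \right)} - \left(26 - 18\right)^{2} = \left(-144 + \left(-13 - 12\right)^{2} - 18 \left(-13 - 12\right)\right) - \left(26 - 18\right)^{2} = \left(-144 + \left(-13 - 12\right)^{2} - 18 \left(-13 - 12\right)\right) - 8^{2} = \left(-144 + \left(-25\right)^{2} - -450\right) - 64 = \left(-144 + 625 + 450\right) - 64 = 931 - 64 = 867$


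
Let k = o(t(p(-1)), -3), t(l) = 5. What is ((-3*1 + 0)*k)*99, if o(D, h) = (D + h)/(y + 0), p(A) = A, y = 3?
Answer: -198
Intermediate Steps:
o(D, h) = D/3 + h/3 (o(D, h) = (D + h)/(3 + 0) = (D + h)/3 = (D + h)*(⅓) = D/3 + h/3)
k = ⅔ (k = (⅓)*5 + (⅓)*(-3) = 5/3 - 1 = ⅔ ≈ 0.66667)
((-3*1 + 0)*k)*99 = ((-3*1 + 0)*(⅔))*99 = ((-3 + 0)*(⅔))*99 = -3*⅔*99 = -2*99 = -198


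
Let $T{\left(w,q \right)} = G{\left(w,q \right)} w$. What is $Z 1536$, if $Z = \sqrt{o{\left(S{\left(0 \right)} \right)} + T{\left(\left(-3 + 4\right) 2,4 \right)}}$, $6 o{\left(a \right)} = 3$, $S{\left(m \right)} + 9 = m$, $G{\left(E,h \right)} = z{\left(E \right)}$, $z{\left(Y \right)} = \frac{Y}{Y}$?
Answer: $768 \sqrt{10} \approx 2428.6$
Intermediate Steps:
$z{\left(Y \right)} = 1$
$G{\left(E,h \right)} = 1$
$S{\left(m \right)} = -9 + m$
$o{\left(a \right)} = \frac{1}{2}$ ($o{\left(a \right)} = \frac{1}{6} \cdot 3 = \frac{1}{2}$)
$T{\left(w,q \right)} = w$ ($T{\left(w,q \right)} = 1 w = w$)
$Z = \frac{\sqrt{10}}{2}$ ($Z = \sqrt{\frac{1}{2} + \left(-3 + 4\right) 2} = \sqrt{\frac{1}{2} + 1 \cdot 2} = \sqrt{\frac{1}{2} + 2} = \sqrt{\frac{5}{2}} = \frac{\sqrt{10}}{2} \approx 1.5811$)
$Z 1536 = \frac{\sqrt{10}}{2} \cdot 1536 = 768 \sqrt{10}$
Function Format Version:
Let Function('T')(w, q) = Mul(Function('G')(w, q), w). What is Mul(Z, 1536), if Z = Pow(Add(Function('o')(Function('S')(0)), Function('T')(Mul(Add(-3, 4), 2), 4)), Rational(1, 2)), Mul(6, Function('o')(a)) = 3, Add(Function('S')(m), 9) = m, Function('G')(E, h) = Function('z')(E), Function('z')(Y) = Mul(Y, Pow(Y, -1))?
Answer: Mul(768, Pow(10, Rational(1, 2))) ≈ 2428.6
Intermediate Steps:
Function('z')(Y) = 1
Function('G')(E, h) = 1
Function('S')(m) = Add(-9, m)
Function('o')(a) = Rational(1, 2) (Function('o')(a) = Mul(Rational(1, 6), 3) = Rational(1, 2))
Function('T')(w, q) = w (Function('T')(w, q) = Mul(1, w) = w)
Z = Mul(Rational(1, 2), Pow(10, Rational(1, 2))) (Z = Pow(Add(Rational(1, 2), Mul(Add(-3, 4), 2)), Rational(1, 2)) = Pow(Add(Rational(1, 2), Mul(1, 2)), Rational(1, 2)) = Pow(Add(Rational(1, 2), 2), Rational(1, 2)) = Pow(Rational(5, 2), Rational(1, 2)) = Mul(Rational(1, 2), Pow(10, Rational(1, 2))) ≈ 1.5811)
Mul(Z, 1536) = Mul(Mul(Rational(1, 2), Pow(10, Rational(1, 2))), 1536) = Mul(768, Pow(10, Rational(1, 2)))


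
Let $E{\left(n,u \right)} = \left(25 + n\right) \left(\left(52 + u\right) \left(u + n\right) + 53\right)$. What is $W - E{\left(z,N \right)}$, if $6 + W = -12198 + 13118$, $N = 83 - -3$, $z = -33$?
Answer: $59850$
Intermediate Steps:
$N = 86$ ($N = 83 + 3 = 86$)
$E{\left(n,u \right)} = \left(25 + n\right) \left(53 + \left(52 + u\right) \left(n + u\right)\right)$ ($E{\left(n,u \right)} = \left(25 + n\right) \left(\left(52 + u\right) \left(n + u\right) + 53\right) = \left(25 + n\right) \left(53 + \left(52 + u\right) \left(n + u\right)\right)$)
$W = 914$ ($W = -6 + \left(-12198 + 13118\right) = -6 + 920 = 914$)
$W - E{\left(z,N \right)} = 914 - \left(1325 + 25 \cdot 86^{2} + 52 \left(-33\right)^{2} + 1300 \cdot 86 + 1353 \left(-33\right) - 33 \cdot 86^{2} + 86 \left(-33\right)^{2} + 77 \left(-33\right) 86\right) = 914 - \left(1325 + 25 \cdot 7396 + 52 \cdot 1089 + 111800 - 44649 - 244068 + 86 \cdot 1089 - 218526\right) = 914 - \left(1325 + 184900 + 56628 + 111800 - 44649 - 244068 + 93654 - 218526\right) = 914 - -58936 = 914 + 58936 = 59850$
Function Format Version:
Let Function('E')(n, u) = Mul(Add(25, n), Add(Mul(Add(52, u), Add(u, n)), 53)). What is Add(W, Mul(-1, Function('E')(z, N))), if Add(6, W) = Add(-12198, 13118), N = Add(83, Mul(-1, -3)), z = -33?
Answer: 59850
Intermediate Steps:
N = 86 (N = Add(83, 3) = 86)
Function('E')(n, u) = Mul(Add(25, n), Add(53, Mul(Add(52, u), Add(n, u)))) (Function('E')(n, u) = Mul(Add(25, n), Add(Mul(Add(52, u), Add(n, u)), 53)) = Mul(Add(25, n), Add(53, Mul(Add(52, u), Add(n, u)))))
W = 914 (W = Add(-6, Add(-12198, 13118)) = Add(-6, 920) = 914)
Add(W, Mul(-1, Function('E')(z, N))) = Add(914, Mul(-1, Add(1325, Mul(25, Pow(86, 2)), Mul(52, Pow(-33, 2)), Mul(1300, 86), Mul(1353, -33), Mul(-33, Pow(86, 2)), Mul(86, Pow(-33, 2)), Mul(77, -33, 86)))) = Add(914, Mul(-1, Add(1325, Mul(25, 7396), Mul(52, 1089), 111800, -44649, Mul(-33, 7396), Mul(86, 1089), -218526))) = Add(914, Mul(-1, Add(1325, 184900, 56628, 111800, -44649, -244068, 93654, -218526))) = Add(914, Mul(-1, -58936)) = Add(914, 58936) = 59850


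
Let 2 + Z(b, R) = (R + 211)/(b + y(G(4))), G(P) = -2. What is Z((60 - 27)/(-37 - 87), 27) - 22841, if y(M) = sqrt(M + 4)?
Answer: -676618013/29663 + 3659488*sqrt(2)/29663 ≈ -22636.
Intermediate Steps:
y(M) = sqrt(4 + M)
Z(b, R) = -2 + (211 + R)/(b + sqrt(2)) (Z(b, R) = -2 + (R + 211)/(b + sqrt(4 - 2)) = -2 + (211 + R)/(b + sqrt(2)))
Z((60 - 27)/(-37 - 87), 27) - 22841 = (211 + 27 - 2*(60 - 27)/(-37 - 87) - 2*sqrt(2))/((60 - 27)/(-37 - 87) + sqrt(2)) - 22841 = (211 + 27 - 66/(-124) - 2*sqrt(2))/(33/(-124) + sqrt(2)) - 22841 = (211 + 27 - 66*(-1)/124 - 2*sqrt(2))/(33*(-1/124) + sqrt(2)) - 22841 = (211 + 27 - 2*(-33/124) - 2*sqrt(2))/(-33/124 + sqrt(2)) - 22841 = (211 + 27 + 33/62 - 2*sqrt(2))/(-33/124 + sqrt(2)) - 22841 = (14789/62 - 2*sqrt(2))/(-33/124 + sqrt(2)) - 22841 = -22841 + (14789/62 - 2*sqrt(2))/(-33/124 + sqrt(2))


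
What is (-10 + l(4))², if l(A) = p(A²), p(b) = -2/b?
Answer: 6561/64 ≈ 102.52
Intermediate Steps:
l(A) = -2/A²
(-10 + l(4))² = (-10 - 2/4²)² = (-10 - 2*1/16)² = (-10 - ⅛)² = (-81/8)² = 6561/64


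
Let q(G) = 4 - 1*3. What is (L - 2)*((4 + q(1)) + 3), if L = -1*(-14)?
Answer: 96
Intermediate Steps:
L = 14
q(G) = 1 (q(G) = 4 - 3 = 1)
(L - 2)*((4 + q(1)) + 3) = (14 - 2)*((4 + 1) + 3) = 12*(5 + 3) = 12*8 = 96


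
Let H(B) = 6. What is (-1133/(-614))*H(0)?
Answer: 3399/307 ≈ 11.072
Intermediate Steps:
(-1133/(-614))*H(0) = -1133/(-614)*6 = -1133*(-1/614)*6 = (1133/614)*6 = 3399/307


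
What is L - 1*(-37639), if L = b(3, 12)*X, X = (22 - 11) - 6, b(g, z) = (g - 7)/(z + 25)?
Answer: 1392623/37 ≈ 37638.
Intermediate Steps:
b(g, z) = (-7 + g)/(25 + z)
X = 5 (X = 11 - 6 = 5)
L = -20/37 (L = ((-7 + 3)/(25 + 12))*5 = (-4/37)*5 = ((1/37)*(-4))*5 = -4/37*5 = -20/37 ≈ -0.54054)
L - 1*(-37639) = -20/37 - 1*(-37639) = -20/37 + 37639 = 1392623/37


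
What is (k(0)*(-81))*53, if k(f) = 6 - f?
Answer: -25758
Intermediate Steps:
(k(0)*(-81))*53 = ((6 - 1*0)*(-81))*53 = ((6 + 0)*(-81))*53 = (6*(-81))*53 = -486*53 = -25758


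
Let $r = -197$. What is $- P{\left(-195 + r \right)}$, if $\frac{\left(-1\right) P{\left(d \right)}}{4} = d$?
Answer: $-1568$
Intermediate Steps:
$P{\left(d \right)} = - 4 d$
$- P{\left(-195 + r \right)} = - \left(-4\right) \left(-195 - 197\right) = - \left(-4\right) \left(-392\right) = \left(-1\right) 1568 = -1568$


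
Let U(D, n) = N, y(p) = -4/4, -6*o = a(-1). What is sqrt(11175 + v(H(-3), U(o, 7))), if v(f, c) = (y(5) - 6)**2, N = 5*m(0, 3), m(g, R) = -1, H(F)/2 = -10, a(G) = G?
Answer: 2*sqrt(2806) ≈ 105.94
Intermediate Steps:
H(F) = -20 (H(F) = 2*(-10) = -20)
N = -5 (N = 5*(-1) = -5)
o = 1/6 (o = -1/6*(-1) = 1/6 ≈ 0.16667)
y(p) = -1 (y(p) = -4*1/4 = -1)
U(D, n) = -5
v(f, c) = 49 (v(f, c) = (-1 - 6)**2 = (-7)**2 = 49)
sqrt(11175 + v(H(-3), U(o, 7))) = sqrt(11175 + 49) = sqrt(11224) = 2*sqrt(2806)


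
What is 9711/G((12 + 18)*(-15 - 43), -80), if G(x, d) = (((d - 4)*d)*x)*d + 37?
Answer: 9711/935424037 ≈ 1.0381e-5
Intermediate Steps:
G(x, d) = 37 + x*d²*(-4 + d) (G(x, d) = (((-4 + d)*d)*x)*d + 37 = ((d*(-4 + d))*x)*d + 37 = (d*x*(-4 + d))*d + 37 = x*d²*(-4 + d) + 37 = 37 + x*d²*(-4 + d))
9711/G((12 + 18)*(-15 - 43), -80) = 9711/(37 + ((12 + 18)*(-15 - 43))*(-80)³ - 4*(12 + 18)*(-15 - 43)*(-80)²) = 9711/(37 + (30*(-58))*(-512000) - 4*30*(-58)*6400) = 9711/(37 - 1740*(-512000) - 4*(-1740)*6400) = 9711/(37 + 890880000 + 44544000) = 9711/935424037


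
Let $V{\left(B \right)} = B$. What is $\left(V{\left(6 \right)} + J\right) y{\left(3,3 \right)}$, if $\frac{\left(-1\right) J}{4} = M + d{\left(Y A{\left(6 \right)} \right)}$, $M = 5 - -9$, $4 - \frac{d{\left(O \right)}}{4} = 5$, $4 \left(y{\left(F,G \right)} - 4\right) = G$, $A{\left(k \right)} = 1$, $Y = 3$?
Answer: $- \frac{323}{2} \approx -161.5$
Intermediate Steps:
$y{\left(F,G \right)} = 4 + \frac{G}{4}$
$d{\left(O \right)} = -4$ ($d{\left(O \right)} = 16 - 20 = -4$)
$M = 14$ ($M = 5 + 9 = 14$)
$J = -40$ ($J = - 4 \left(14 - 4\right) = \left(-4\right) 10 = -40$)
$\left(V{\left(6 \right)} + J\right) y{\left(3,3 \right)} = \left(6 - 40\right) \left(4 + \frac{1}{4} \cdot 3\right) = - 34 \left(4 + \frac{3}{4}\right) = \left(-34\right) \frac{19}{4} = - \frac{323}{2}$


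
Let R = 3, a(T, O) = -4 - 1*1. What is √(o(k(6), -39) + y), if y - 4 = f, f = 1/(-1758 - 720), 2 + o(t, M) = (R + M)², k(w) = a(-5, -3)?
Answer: √7970345754/2478 ≈ 36.028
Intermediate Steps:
a(T, O) = -5 (a(T, O) = -4 - 1 = -5)
k(w) = -5
o(t, M) = -2 + (3 + M)²
f = -1/2478 (f = 1/(-2478) = -1/2478 ≈ -0.00040355)
y = 9911/2478 (y = 4 - 1/2478 = 9911/2478 ≈ 3.9996)
√(o(k(6), -39) + y) = √((-2 + (3 - 39)²) + 9911/2478) = √((-2 + (-36)²) + 9911/2478) = √((-2 + 1296) + 9911/2478) = √(1294 + 9911/2478) = √(3216443/2478) = √7970345754/2478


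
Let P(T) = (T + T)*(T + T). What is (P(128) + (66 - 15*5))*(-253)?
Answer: -16578331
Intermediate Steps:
P(T) = 4*T² (P(T) = (2*T)*(2*T) = 4*T²)
(P(128) + (66 - 15*5))*(-253) = (4*128² + (66 - 15*5))*(-253) = (4*16384 + (66 - 75))*(-253) = (65536 - 9)*(-253) = 65527*(-253) = -16578331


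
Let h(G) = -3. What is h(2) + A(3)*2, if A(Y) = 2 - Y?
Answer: -5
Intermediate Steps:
h(2) + A(3)*2 = -3 + (2 - 1*3)*2 = -3 + (2 - 3)*2 = -3 - 1*2 = -3 - 2 = -5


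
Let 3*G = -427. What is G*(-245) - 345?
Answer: 103580/3 ≈ 34527.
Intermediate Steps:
G = -427/3 (G = (1/3)*(-427) = -427/3 ≈ -142.33)
G*(-245) - 345 = -427/3*(-245) - 345 = 104615/3 - 345 = 103580/3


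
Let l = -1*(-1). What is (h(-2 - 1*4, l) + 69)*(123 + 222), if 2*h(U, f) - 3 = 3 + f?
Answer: 50025/2 ≈ 25013.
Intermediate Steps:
l = 1
h(U, f) = 3 + f/2 (h(U, f) = 3/2 + (3 + f)/2 = 3/2 + (3/2 + f/2) = 3 + f/2)
(h(-2 - 1*4, l) + 69)*(123 + 222) = ((3 + (½)*1) + 69)*(123 + 222) = ((3 + ½) + 69)*345 = (7/2 + 69)*345 = (145/2)*345 = 50025/2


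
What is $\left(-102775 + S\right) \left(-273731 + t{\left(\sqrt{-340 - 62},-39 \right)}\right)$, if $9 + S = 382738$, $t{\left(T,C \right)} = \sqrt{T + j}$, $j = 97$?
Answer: $-76632088374 + 279954 \sqrt{97 + i \sqrt{402}} \approx -7.6629 \cdot 10^{10} + 2.8347 \cdot 10^{5} i$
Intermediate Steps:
$t{\left(T,C \right)} = \sqrt{97 + T}$ ($t{\left(T,C \right)} = \sqrt{T + 97} = \sqrt{97 + T}$)
$S = 382729$ ($S = -9 + 382738 = 382729$)
$\left(-102775 + S\right) \left(-273731 + t{\left(\sqrt{-340 - 62},-39 \right)}\right) = \left(-102775 + 382729\right) \left(-273731 + \sqrt{97 + \sqrt{-340 - 62}}\right) = 279954 \left(-273731 + \sqrt{97 + \sqrt{-402}}\right) = 279954 \left(-273731 + \sqrt{97 + i \sqrt{402}}\right) = -76632088374 + 279954 \sqrt{97 + i \sqrt{402}}$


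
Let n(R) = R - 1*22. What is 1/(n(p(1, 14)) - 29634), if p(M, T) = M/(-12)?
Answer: -12/355873 ≈ -3.3720e-5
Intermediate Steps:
p(M, T) = -M/12 (p(M, T) = M*(-1/12) = -M/12)
n(R) = -22 + R (n(R) = R - 22 = -22 + R)
1/(n(p(1, 14)) - 29634) = 1/((-22 - 1/12*1) - 29634) = 1/((-22 - 1/12) - 29634) = 1/(-265/12 - 29634) = 1/(-355873/12) = -12/355873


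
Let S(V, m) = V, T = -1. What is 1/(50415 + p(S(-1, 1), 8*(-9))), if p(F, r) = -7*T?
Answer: 1/50422 ≈ 1.9833e-5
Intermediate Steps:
p(F, r) = 7 (p(F, r) = -7*(-1) = 7)
1/(50415 + p(S(-1, 1), 8*(-9))) = 1/(50415 + 7) = 1/50422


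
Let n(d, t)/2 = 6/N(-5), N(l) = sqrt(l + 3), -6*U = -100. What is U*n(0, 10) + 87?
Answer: 87 - 100*I*sqrt(2) ≈ 87.0 - 141.42*I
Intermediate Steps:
U = 50/3 (U = -1/6*(-100) = 50/3 ≈ 16.667)
N(l) = sqrt(3 + l)
n(d, t) = -6*I*sqrt(2) (n(d, t) = 2*(6/(sqrt(3 - 5))) = 2*(6/(sqrt(-2))) = 2*(6/((I*sqrt(2)))) = 2*(6*(-I*sqrt(2)/2)) = 2*(-3*I*sqrt(2)) = -6*I*sqrt(2))
U*n(0, 10) + 87 = 50*(-6*I*sqrt(2))/3 + 87 = -100*I*sqrt(2) + 87 = 87 - 100*I*sqrt(2)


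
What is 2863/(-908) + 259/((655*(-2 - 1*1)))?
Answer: -5860967/1784220 ≈ -3.2849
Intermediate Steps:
2863/(-908) + 259/((655*(-2 - 1*1))) = 2863*(-1/908) + 259/((655*(-2 - 1))) = -2863/908 + 259/((655*(-3))) = -2863/908 + 259/(-1965) = -2863/908 + 259*(-1/1965) = -2863/908 - 259/1965 = -5860967/1784220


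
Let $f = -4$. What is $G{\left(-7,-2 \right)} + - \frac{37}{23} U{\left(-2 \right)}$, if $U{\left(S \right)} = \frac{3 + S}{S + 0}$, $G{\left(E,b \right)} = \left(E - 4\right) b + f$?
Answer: $\frac{865}{46} \approx 18.804$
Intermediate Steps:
$G{\left(E,b \right)} = -4 + b \left(-4 + E\right)$ ($G{\left(E,b \right)} = \left(E - 4\right) b - 4 = \left(-4 + E\right) b - 4 = b \left(-4 + E\right) - 4 = -4 + b \left(-4 + E\right)$)
$U{\left(S \right)} = \frac{3 + S}{S}$
$G{\left(-7,-2 \right)} + - \frac{37}{23} U{\left(-2 \right)} = \left(-4 - -8 - -14\right) + - \frac{37}{23} \frac{3 - 2}{-2} = \left(-4 + 8 + 14\right) + \left(-37\right) \frac{1}{23} \left(\left(- \frac{1}{2}\right) 1\right) = 18 - - \frac{37}{46} = 18 + \frac{37}{46} = \frac{865}{46}$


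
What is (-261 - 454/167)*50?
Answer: -2202050/167 ≈ -13186.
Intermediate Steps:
(-261 - 454/167)*50 = -44041/167*50 = -2202050/167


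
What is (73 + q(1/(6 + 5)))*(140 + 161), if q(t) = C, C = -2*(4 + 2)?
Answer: 18361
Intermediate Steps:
C = -12 (C = -2*6 = -12)
q(t) = -12
(73 + q(1/(6 + 5)))*(140 + 161) = (73 - 12)*(140 + 161) = 61*301 = 18361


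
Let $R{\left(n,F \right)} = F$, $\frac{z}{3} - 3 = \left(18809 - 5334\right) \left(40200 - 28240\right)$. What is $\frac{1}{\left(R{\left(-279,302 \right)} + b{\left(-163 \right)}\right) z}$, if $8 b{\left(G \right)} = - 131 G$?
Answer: $\frac{8}{11491907640921} \approx 6.9614 \cdot 10^{-13}$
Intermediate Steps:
$b{\left(G \right)} = - \frac{131 G}{8}$ ($b{\left(G \right)} = \frac{\left(-131\right) G}{8} = - \frac{131 G}{8}$)
$z = 483483009$ ($z = 9 + 3 \left(18809 - 5334\right) \left(40200 - 28240\right) = 9 + 3 \cdot 13475 \cdot 11960 = 9 + 3 \cdot 161161000 = 9 + 483483000 = 483483009$)
$\frac{1}{\left(R{\left(-279,302 \right)} + b{\left(-163 \right)}\right) z} = \frac{1}{\left(302 - - \frac{21353}{8}\right) 483483009} = \frac{1}{302 + \frac{21353}{8}} \cdot \frac{1}{483483009} = \frac{1}{\frac{23769}{8}} \cdot \frac{1}{483483009} = \frac{8}{23769} \cdot \frac{1}{483483009} = \frac{8}{11491907640921}$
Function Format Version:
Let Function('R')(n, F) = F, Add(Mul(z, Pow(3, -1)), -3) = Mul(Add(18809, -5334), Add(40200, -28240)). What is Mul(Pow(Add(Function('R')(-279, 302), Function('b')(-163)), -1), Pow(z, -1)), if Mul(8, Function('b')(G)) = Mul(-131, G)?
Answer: Rational(8, 11491907640921) ≈ 6.9614e-13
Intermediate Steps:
Function('b')(G) = Mul(Rational(-131, 8), G) (Function('b')(G) = Mul(Rational(1, 8), Mul(-131, G)) = Mul(Rational(-131, 8), G))
z = 483483009 (z = Add(9, Mul(3, Mul(Add(18809, -5334), Add(40200, -28240)))) = Add(9, Mul(3, Mul(13475, 11960))) = Add(9, Mul(3, 161161000)) = Add(9, 483483000) = 483483009)
Mul(Pow(Add(Function('R')(-279, 302), Function('b')(-163)), -1), Pow(z, -1)) = Mul(Pow(Add(302, Mul(Rational(-131, 8), -163)), -1), Pow(483483009, -1)) = Mul(Pow(Add(302, Rational(21353, 8)), -1), Rational(1, 483483009)) = Mul(Pow(Rational(23769, 8), -1), Rational(1, 483483009)) = Mul(Rational(8, 23769), Rational(1, 483483009)) = Rational(8, 11491907640921)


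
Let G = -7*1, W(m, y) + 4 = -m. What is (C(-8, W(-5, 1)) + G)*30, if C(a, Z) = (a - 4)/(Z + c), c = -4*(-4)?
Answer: -3930/17 ≈ -231.18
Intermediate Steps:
c = 16
W(m, y) = -4 - m
C(a, Z) = (-4 + a)/(16 + Z) (C(a, Z) = (a - 4)/(Z + 16) = (-4 + a)/(16 + Z))
G = -7
(C(-8, W(-5, 1)) + G)*30 = ((-4 - 8)/(16 + (-4 - 1*(-5))) - 7)*30 = (-12/(16 + (-4 + 5)) - 7)*30 = (-12/(16 + 1) - 7)*30 = (-12/17 - 7)*30 = -131/17*30 = -3930/17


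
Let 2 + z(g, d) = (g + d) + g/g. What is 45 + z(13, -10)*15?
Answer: 75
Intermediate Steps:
z(g, d) = -1 + d + g (z(g, d) = -2 + ((g + d) + g/g) = -2 + ((d + g) + 1) = -2 + (1 + d + g) = -1 + d + g)
45 + z(13, -10)*15 = 45 + (-1 - 10 + 13)*15 = 45 + 2*15 = 45 + 30 = 75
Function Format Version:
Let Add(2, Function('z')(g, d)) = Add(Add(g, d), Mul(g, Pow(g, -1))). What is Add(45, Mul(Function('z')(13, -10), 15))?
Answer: 75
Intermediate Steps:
Function('z')(g, d) = Add(-1, d, g) (Function('z')(g, d) = Add(-2, Add(Add(g, d), Mul(g, Pow(g, -1)))) = Add(-2, Add(Add(d, g), 1)) = Add(-2, Add(1, d, g)) = Add(-1, d, g))
Add(45, Mul(Function('z')(13, -10), 15)) = Add(45, Mul(Add(-1, -10, 13), 15)) = Add(45, Mul(2, 15)) = Add(45, 30) = 75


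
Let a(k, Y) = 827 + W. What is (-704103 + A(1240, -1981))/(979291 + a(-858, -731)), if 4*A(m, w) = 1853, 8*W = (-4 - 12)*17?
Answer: -2814559/3920336 ≈ -0.71794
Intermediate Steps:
W = -34 (W = ((-4 - 12)*17)/8 = (-16*17)/8 = (⅛)*(-272) = -34)
A(m, w) = 1853/4 (A(m, w) = (¼)*1853 = 1853/4)
a(k, Y) = 793 (a(k, Y) = 827 - 34 = 793)
(-704103 + A(1240, -1981))/(979291 + a(-858, -731)) = (-704103 + 1853/4)/(979291 + 793) = -2814559/4/980084 = -2814559/4*1/980084 = -2814559/3920336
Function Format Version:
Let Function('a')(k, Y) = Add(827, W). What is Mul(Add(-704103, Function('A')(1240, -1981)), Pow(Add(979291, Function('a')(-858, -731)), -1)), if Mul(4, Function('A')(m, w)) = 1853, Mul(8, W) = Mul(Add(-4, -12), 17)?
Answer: Rational(-2814559, 3920336) ≈ -0.71794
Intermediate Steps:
W = -34 (W = Mul(Rational(1, 8), Mul(Add(-4, -12), 17)) = Mul(Rational(1, 8), Mul(-16, 17)) = Mul(Rational(1, 8), -272) = -34)
Function('A')(m, w) = Rational(1853, 4) (Function('A')(m, w) = Mul(Rational(1, 4), 1853) = Rational(1853, 4))
Function('a')(k, Y) = 793 (Function('a')(k, Y) = Add(827, -34) = 793)
Mul(Add(-704103, Function('A')(1240, -1981)), Pow(Add(979291, Function('a')(-858, -731)), -1)) = Mul(Add(-704103, Rational(1853, 4)), Pow(Add(979291, 793), -1)) = Mul(Rational(-2814559, 4), Pow(980084, -1)) = Mul(Rational(-2814559, 4), Rational(1, 980084)) = Rational(-2814559, 3920336)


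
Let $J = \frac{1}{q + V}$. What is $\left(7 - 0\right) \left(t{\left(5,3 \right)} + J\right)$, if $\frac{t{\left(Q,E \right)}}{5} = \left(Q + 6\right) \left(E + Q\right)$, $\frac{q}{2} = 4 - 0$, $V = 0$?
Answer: $\frac{24647}{8} \approx 3080.9$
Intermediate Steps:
$q = 8$ ($q = 2 \left(4 - 0\right) = 2 \left(4 + 0\right) = 2 \cdot 4 = 8$)
$t{\left(Q,E \right)} = 5 \left(6 + Q\right) \left(E + Q\right)$ ($t{\left(Q,E \right)} = 5 \left(Q + 6\right) \left(E + Q\right) = 5 \left(6 + Q\right) \left(E + Q\right)$)
$J = \frac{1}{8}$ ($J = \frac{1}{8 + 0} = \frac{1}{8} \approx 0.125$)
$\left(7 - 0\right) \left(t{\left(5,3 \right)} + J\right) = \left(7 - 0\right) \left(\left(5 \cdot 5^{2} + 30 \cdot 3 + 30 \cdot 5 + 5 \cdot 3 \cdot 5\right) + \frac{1}{8}\right) = \left(7 + 0\right) \left(\left(5 \cdot 25 + 90 + 150 + 75\right) + \frac{1}{8}\right) = 7 \left(\left(125 + 90 + 150 + 75\right) + \frac{1}{8}\right) = 7 \left(440 + \frac{1}{8}\right) = 7 \cdot \frac{3521}{8} = \frac{24647}{8}$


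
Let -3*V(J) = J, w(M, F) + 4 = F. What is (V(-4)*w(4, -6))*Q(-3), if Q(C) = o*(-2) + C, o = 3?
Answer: 120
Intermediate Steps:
w(M, F) = -4 + F
V(J) = -J/3
Q(C) = -6 + C (Q(C) = 3*(-2) + C = -6 + C)
(V(-4)*w(4, -6))*Q(-3) = ((-⅓*(-4))*(-4 - 6))*(-6 - 3) = ((4/3)*(-10))*(-9) = -40/3*(-9) = 120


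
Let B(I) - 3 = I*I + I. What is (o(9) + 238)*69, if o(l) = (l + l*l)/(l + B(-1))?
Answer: 33879/2 ≈ 16940.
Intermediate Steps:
B(I) = 3 + I + I² (B(I) = 3 + (I*I + I) = 3 + (I² + I) = 3 + (I + I²) = 3 + I + I²)
o(l) = (l + l²)/(3 + l) (o(l) = (l + l*l)/(l + (3 - 1 + (-1)²)) = (l + l²)/(l + (3 - 1 + 1)) = (l + l²)/(l + 3) = (l + l²)/(3 + l))
(o(9) + 238)*69 = (9*(1 + 9)/(3 + 9) + 238)*69 = (9*10/12 + 238)*69 = (9*(1/12)*10 + 238)*69 = (15/2 + 238)*69 = (491/2)*69 = 33879/2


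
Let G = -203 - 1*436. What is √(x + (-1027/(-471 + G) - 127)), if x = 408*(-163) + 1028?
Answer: I*√80828316330/1110 ≈ 256.13*I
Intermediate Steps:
G = -639 (G = -203 - 436 = -639)
x = -65476 (x = -66504 + 1028 = -65476)
√(x + (-1027/(-471 + G) - 127)) = √(-65476 + (-1027/(-471 - 639) - 127)) = √(-65476 + (-1027/(-1110) - 127)) = √(-65476 + (-1027*(-1/1110) - 127)) = √(-65476 + (1027/1110 - 127)) = √(-65476 - 139943/1110) = √(-72818303/1110) = I*√80828316330/1110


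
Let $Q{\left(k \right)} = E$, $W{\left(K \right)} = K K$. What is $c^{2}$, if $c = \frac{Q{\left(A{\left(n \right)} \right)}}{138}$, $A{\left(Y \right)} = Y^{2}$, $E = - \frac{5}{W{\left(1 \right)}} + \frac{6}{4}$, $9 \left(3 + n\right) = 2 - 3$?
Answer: $\frac{49}{76176} \approx 0.00064325$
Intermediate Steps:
$n = - \frac{28}{9}$ ($n = -3 + \frac{2 - 3}{9} = -3 + \frac{1}{9} \left(-1\right) = -3 - \frac{1}{9} = - \frac{28}{9} \approx -3.1111$)
$W{\left(K \right)} = K^{2}$
$E = - \frac{7}{2}$ ($E = - \frac{5}{1^{2}} + \frac{6}{4} = - \frac{5}{1} + 6 \cdot \frac{1}{4} = \left(-5\right) 1 + \frac{3}{2} = -5 + \frac{3}{2} = - \frac{7}{2} \approx -3.5$)
$Q{\left(k \right)} = - \frac{7}{2}$
$c = - \frac{7}{276}$ ($c = - \frac{7}{2 \cdot 138} = \left(- \frac{7}{2}\right) \frac{1}{138} = - \frac{7}{276} \approx -0.025362$)
$c^{2} = \left(- \frac{7}{276}\right)^{2} = \frac{49}{76176}$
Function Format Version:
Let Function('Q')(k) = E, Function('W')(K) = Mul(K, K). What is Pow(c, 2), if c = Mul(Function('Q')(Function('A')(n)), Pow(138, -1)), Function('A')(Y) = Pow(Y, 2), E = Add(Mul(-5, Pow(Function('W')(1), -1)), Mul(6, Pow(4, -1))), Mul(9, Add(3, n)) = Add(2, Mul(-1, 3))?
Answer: Rational(49, 76176) ≈ 0.00064325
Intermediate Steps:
n = Rational(-28, 9) (n = Add(-3, Mul(Rational(1, 9), Add(2, Mul(-1, 3)))) = Add(-3, Mul(Rational(1, 9), Add(2, -3))) = Add(-3, Mul(Rational(1, 9), -1)) = Add(-3, Rational(-1, 9)) = Rational(-28, 9) ≈ -3.1111)
Function('W')(K) = Pow(K, 2)
E = Rational(-7, 2) (E = Add(Mul(-5, Pow(Pow(1, 2), -1)), Mul(6, Pow(4, -1))) = Add(Mul(-5, Pow(1, -1)), Mul(6, Rational(1, 4))) = Add(Mul(-5, 1), Rational(3, 2)) = Add(-5, Rational(3, 2)) = Rational(-7, 2) ≈ -3.5000)
Function('Q')(k) = Rational(-7, 2)
c = Rational(-7, 276) (c = Mul(Rational(-7, 2), Pow(138, -1)) = Mul(Rational(-7, 2), Rational(1, 138)) = Rational(-7, 276) ≈ -0.025362)
Pow(c, 2) = Pow(Rational(-7, 276), 2) = Rational(49, 76176)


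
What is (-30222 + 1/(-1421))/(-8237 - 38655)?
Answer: 42945463/66633532 ≈ 0.64450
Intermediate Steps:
(-30222 + 1/(-1421))/(-8237 - 38655) = (-30222 - 1/1421)/(-46892) = -42945463/1421*(-1/46892) = 42945463/66633532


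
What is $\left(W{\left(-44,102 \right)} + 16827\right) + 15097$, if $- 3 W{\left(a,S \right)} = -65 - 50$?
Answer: $\frac{95887}{3} \approx 31962.0$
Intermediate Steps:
$W{\left(a,S \right)} = \frac{115}{3}$ ($W{\left(a,S \right)} = - \frac{-65 - 50}{3} = \left(- \frac{1}{3}\right) \left(-115\right) = \frac{115}{3}$)
$\left(W{\left(-44,102 \right)} + 16827\right) + 15097 = \left(\frac{115}{3} + 16827\right) + 15097 = \frac{50596}{3} + 15097 = \frac{95887}{3}$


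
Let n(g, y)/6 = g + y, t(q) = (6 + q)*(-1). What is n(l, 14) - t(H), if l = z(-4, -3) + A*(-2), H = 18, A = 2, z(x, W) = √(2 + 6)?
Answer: 84 + 12*√2 ≈ 100.97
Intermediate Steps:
z(x, W) = 2*√2 (z(x, W) = √8 = 2*√2)
l = -4 + 2*√2 (l = 2*√2 + 2*(-2) = 2*√2 - 4 = -4 + 2*√2 ≈ -1.1716)
t(q) = -6 - q
n(g, y) = 6*g + 6*y (n(g, y) = 6*(g + y) = 6*g + 6*y)
n(l, 14) - t(H) = (6*(-4 + 2*√2) + 6*14) - (-6 - 1*18) = ((-24 + 12*√2) + 84) - (-6 - 18) = (60 + 12*√2) - 1*(-24) = (60 + 12*√2) + 24 = 84 + 12*√2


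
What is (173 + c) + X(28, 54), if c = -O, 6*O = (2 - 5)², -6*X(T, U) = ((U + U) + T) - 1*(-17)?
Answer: 146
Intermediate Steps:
X(T, U) = -17/6 - U/3 - T/6 (X(T, U) = -(((U + U) + T) - 1*(-17))/6 = -((2*U + T) + 17)/6 = -((T + 2*U) + 17)/6 = -(17 + T + 2*U)/6 = -17/6 - U/3 - T/6)
O = 3/2 (O = (2 - 5)²/6 = (⅙)*(-3)² = (⅙)*9 = 3/2 ≈ 1.5000)
c = -3/2 (c = -1*3/2 = -3/2 ≈ -1.5000)
(173 + c) + X(28, 54) = (173 - 3/2) + (-17/6 - ⅓*54 - ⅙*28) = 343/2 + (-17/6 - 18 - 14/3) = 343/2 - 51/2 = 146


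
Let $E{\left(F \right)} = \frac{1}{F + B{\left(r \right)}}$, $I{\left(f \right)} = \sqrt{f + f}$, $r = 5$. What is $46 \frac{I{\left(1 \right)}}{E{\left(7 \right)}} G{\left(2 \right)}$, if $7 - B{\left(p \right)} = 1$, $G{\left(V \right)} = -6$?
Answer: $- 3588 \sqrt{2} \approx -5074.2$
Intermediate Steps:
$B{\left(p \right)} = 6$ ($B{\left(p \right)} = 7 - 1 = 6$)
$I{\left(f \right)} = \sqrt{2} \sqrt{f}$ ($I{\left(f \right)} = \sqrt{2 f} = \sqrt{2} \sqrt{f}$)
$E{\left(F \right)} = \frac{1}{6 + F}$ ($E{\left(F \right)} = \frac{1}{F + 6} = \frac{1}{6 + F}$)
$46 \frac{I{\left(1 \right)}}{E{\left(7 \right)}} G{\left(2 \right)} = 46 \frac{\sqrt{2} \sqrt{1}}{\frac{1}{6 + 7}} \left(-6\right) = 46 \frac{\sqrt{2} \cdot 1}{\frac{1}{13}} \left(-6\right) = 46 \sqrt{2} \frac{1}{\frac{1}{13}} \left(-6\right) = 46 \sqrt{2} \cdot 13 \left(-6\right) = 46 \cdot 13 \sqrt{2} \left(-6\right) = 598 \sqrt{2} \left(-6\right) = - 3588 \sqrt{2}$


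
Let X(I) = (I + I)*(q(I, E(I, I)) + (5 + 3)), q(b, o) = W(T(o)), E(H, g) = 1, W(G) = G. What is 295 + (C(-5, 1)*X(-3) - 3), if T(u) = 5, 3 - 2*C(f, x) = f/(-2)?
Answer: 545/2 ≈ 272.50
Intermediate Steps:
C(f, x) = 3/2 + f/4 (C(f, x) = 3/2 - f/(2*(-2)) = 3/2 - f*(-1)/(2*2) = 3/2 - (-1)*f/4 = 3/2 + f/4)
q(b, o) = 5
X(I) = 26*I (X(I) = (I + I)*(5 + (5 + 3)) = (2*I)*(5 + 8) = (2*I)*13 = 26*I)
295 + (C(-5, 1)*X(-3) - 3) = 295 + ((3/2 + (1/4)*(-5))*(26*(-3)) - 3) = 295 + ((3/2 - 5/4)*(-78) - 3) = 295 + ((1/4)*(-78) - 3) = 295 + (-39/2 - 3) = 295 - 45/2 = 545/2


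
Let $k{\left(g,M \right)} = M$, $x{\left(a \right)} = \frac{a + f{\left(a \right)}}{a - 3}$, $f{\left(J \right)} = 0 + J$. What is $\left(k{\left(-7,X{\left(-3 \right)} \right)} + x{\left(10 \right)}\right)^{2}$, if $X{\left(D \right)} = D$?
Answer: $\frac{1}{49} \approx 0.020408$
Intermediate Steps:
$f{\left(J \right)} = J$
$x{\left(a \right)} = \frac{2 a}{-3 + a}$ ($x{\left(a \right)} = \frac{a + a}{a - 3} = \frac{2 a}{-3 + a}$)
$\left(k{\left(-7,X{\left(-3 \right)} \right)} + x{\left(10 \right)}\right)^{2} = \left(-3 + 2 \cdot 10 \frac{1}{-3 + 10}\right)^{2} = \left(-3 + 2 \cdot 10 \cdot \frac{1}{7}\right)^{2} = \left(-3 + \frac{20}{7}\right)^{2} = \left(- \frac{1}{7}\right)^{2} = \frac{1}{49}$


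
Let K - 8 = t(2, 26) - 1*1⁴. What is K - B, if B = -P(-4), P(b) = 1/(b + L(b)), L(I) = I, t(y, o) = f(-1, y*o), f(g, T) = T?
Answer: 471/8 ≈ 58.875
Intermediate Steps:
t(y, o) = o*y (t(y, o) = y*o = o*y)
P(b) = 1/(2*b) (P(b) = 1/(b + b) = 1/(2*b))
B = ⅛ (B = -1/(2*(-4)) = -(-1)/(2*4) = -1*(-⅛) = ⅛ ≈ 0.12500)
K = 59 (K = 8 + (26*2 - 1*1⁴) = 8 + (52 - 1*1) = 8 + (52 - 1) = 8 + 51 = 59)
K - B = 59 - 1*⅛ = 59 - ⅛ = 471/8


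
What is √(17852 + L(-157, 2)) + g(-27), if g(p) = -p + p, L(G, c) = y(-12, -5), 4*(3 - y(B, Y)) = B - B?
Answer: √17855 ≈ 133.62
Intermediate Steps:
y(B, Y) = 3 (y(B, Y) = 3 - (B - B)/4 = 3 - ¼*0 = 3 + 0 = 3)
L(G, c) = 3
g(p) = 0
√(17852 + L(-157, 2)) + g(-27) = √(17852 + 3) + 0 = √17855 + 0 = √17855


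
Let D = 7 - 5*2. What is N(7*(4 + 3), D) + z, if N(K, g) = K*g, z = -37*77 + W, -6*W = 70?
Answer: -9023/3 ≈ -3007.7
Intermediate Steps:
W = -35/3 (W = -⅙*70 = -35/3 ≈ -11.667)
z = -8582/3 (z = -37*77 - 35/3 = -2849 - 35/3 = -8582/3 ≈ -2860.7)
D = -3 (D = 7 - 10 = -3)
N(7*(4 + 3), D) + z = (7*(4 + 3))*(-3) - 8582/3 = (7*7)*(-3) - 8582/3 = 49*(-3) - 8582/3 = -147 - 8582/3 = -9023/3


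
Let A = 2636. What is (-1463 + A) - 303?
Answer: 870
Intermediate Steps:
(-1463 + A) - 303 = (-1463 + 2636) - 303 = 1173 - 303 = 870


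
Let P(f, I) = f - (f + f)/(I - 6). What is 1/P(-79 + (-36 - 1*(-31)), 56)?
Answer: -25/2016 ≈ -0.012401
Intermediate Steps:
P(f, I) = f - 2*f/(-6 + I)
1/P(-79 + (-36 - 1*(-31)), 56) = 1/((-79 + (-36 - 1*(-31)))*(-8 + 56)/(-6 + 56)) = 1/((-79 + (-36 + 31))*48/50) = 1/((-79 - 5)*(1/50)*48) = 1/(-84*1/50*48) = 1/(-2016/25) = -25/2016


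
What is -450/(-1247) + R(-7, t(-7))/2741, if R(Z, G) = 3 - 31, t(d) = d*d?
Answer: 1198534/3418027 ≈ 0.35065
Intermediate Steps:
t(d) = d²
R(Z, G) = -28
-450/(-1247) + R(-7, t(-7))/2741 = -450/(-1247) - 28/2741 = -450*(-1/1247) - 28*1/2741 = 450/1247 - 28/2741 = 1198534/3418027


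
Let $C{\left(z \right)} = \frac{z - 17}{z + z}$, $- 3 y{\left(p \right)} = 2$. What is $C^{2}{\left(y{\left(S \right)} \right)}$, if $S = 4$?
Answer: $\frac{2809}{16} \approx 175.56$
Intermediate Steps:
$y{\left(p \right)} = - \frac{2}{3}$ ($y{\left(p \right)} = \left(- \frac{1}{3}\right) 2 = - \frac{2}{3}$)
$C{\left(z \right)} = \frac{-17 + z}{2 z}$
$C^{2}{\left(y{\left(S \right)} \right)} = \left(\frac{-17 - \frac{2}{3}}{2 \left(- \frac{2}{3}\right)}\right)^{2} = \left(\frac{1}{2} \left(- \frac{3}{2}\right) \left(- \frac{53}{3}\right)\right)^{2} = \left(\frac{53}{4}\right)^{2} = \frac{2809}{16}$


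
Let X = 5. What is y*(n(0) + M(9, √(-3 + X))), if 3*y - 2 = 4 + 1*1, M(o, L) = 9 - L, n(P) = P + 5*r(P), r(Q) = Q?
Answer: 21 - 7*√2/3 ≈ 17.700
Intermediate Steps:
n(P) = 6*P (n(P) = P + 5*P = 6*P)
y = 7/3 (y = ⅔ + (4 + 1*1)/3 = ⅔ + (4 + 1)/3 = ⅔ + (⅓)*5 = ⅔ + 5/3 = 7/3 ≈ 2.3333)
y*(n(0) + M(9, √(-3 + X))) = 7*(6*0 + (9 - √(-3 + 5)))/3 = 7*(0 + (9 - √2))/3 = 7*(9 - √2)/3 = 21 - 7*√2/3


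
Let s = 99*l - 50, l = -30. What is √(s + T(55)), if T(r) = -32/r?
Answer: 2*I*√2284315/55 ≈ 54.96*I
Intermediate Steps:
s = -3020 (s = 99*(-30) - 50 = -2970 - 50 = -3020)
√(s + T(55)) = √(-3020 - 32/55) = √(-166132/55) = 2*I*√2284315/55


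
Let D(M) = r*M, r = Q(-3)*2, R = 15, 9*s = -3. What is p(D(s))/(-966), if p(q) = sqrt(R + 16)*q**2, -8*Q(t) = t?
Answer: -sqrt(31)/15456 ≈ -0.00036023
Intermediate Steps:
s = -1/3 (s = (1/9)*(-3) = -1/3 ≈ -0.33333)
Q(t) = -t/8
r = 3/4 (r = -1/8*(-3)*2 = (3/8)*2 = 3/4 ≈ 0.75000)
D(M) = 3*M/4
p(q) = sqrt(31)*q**2 (p(q) = sqrt(15 + 16)*q**2 = sqrt(31)*q**2)
p(D(s))/(-966) = (sqrt(31)*((3/4)*(-1/3))**2)/(-966) = (sqrt(31)*(-1/4)**2)*(-1/966) = (sqrt(31)*(1/16))*(-1/966) = (sqrt(31)/16)*(-1/966) = -sqrt(31)/15456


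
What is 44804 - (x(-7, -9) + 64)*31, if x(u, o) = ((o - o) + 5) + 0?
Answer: 42665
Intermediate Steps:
x(u, o) = 5 (x(u, o) = (0 + 5) + 0 = 5 + 0 = 5)
44804 - (x(-7, -9) + 64)*31 = 44804 - (5 + 64)*31 = 44804 - 69*31 = 44804 - 1*2139 = 44804 - 2139 = 42665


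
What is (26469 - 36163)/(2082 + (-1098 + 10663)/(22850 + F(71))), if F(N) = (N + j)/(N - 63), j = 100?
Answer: -886860437/190511071 ≈ -4.6552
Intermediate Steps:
F(N) = (100 + N)/(-63 + N) (F(N) = (N + 100)/(N - 63) = (100 + N)/(-63 + N))
(26469 - 36163)/(2082 + (-1098 + 10663)/(22850 + F(71))) = (26469 - 36163)/(2082 + (-1098 + 10663)/(22850 + (100 + 71)/(-63 + 71))) = -9694/(2082 + 9565/(22850 + 171/8)) = -9694/(2082 + 9565/(182971/8)) = -9694/(2082 + 9565*(8/182971)) = -9694/(2082 + 76520/182971) = -9694/381022142/182971 = -9694*182971/381022142 = -886860437/190511071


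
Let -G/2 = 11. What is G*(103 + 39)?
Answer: -3124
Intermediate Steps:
G = -22 (G = -2*11 = -22)
G*(103 + 39) = -22*(103 + 39) = -22*142 = -3124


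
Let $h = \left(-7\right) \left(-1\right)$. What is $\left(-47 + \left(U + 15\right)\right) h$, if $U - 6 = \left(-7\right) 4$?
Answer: $-378$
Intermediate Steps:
$h = 7$
$U = -22$ ($U = 6 - 28 = -22$)
$\left(-47 + \left(U + 15\right)\right) h = \left(-47 + \left(-22 + 15\right)\right) 7 = \left(-47 - 7\right) 7 = \left(-54\right) 7 = -378$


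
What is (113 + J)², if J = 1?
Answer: 12996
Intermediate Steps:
(113 + J)² = (113 + 1)² = 114² = 12996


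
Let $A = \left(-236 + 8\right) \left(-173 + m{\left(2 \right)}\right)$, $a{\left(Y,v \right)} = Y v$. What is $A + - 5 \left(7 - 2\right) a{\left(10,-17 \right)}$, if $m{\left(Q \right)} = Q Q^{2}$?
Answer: $41870$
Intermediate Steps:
$m{\left(Q \right)} = Q^{3}$
$A = 37620$ ($A = \left(-236 + 8\right) \left(-173 + 2^{3}\right) = - 228 \left(-173 + 8\right) = \left(-228\right) \left(-165\right) = 37620$)
$A + - 5 \left(7 - 2\right) a{\left(10,-17 \right)} = 37620 + - 5 \left(7 - 2\right) 10 \left(-17\right) = 37620 + \left(-5\right) 5 \left(-170\right) = 37620 - -4250 = 37620 + 4250 = 41870$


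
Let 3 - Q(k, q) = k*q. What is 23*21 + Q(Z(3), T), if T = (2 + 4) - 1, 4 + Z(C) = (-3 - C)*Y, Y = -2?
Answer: 446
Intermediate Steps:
Z(C) = 2 + 2*C (Z(C) = -4 + (-3 - C)*(-2) = -4 + (6 + 2*C) = 2 + 2*C)
T = 5 (T = 6 - 1 = 5)
Q(k, q) = 3 - k*q
23*21 + Q(Z(3), T) = 23*21 + (3 - 1*(2 + 2*3)*5) = 483 + (3 - 1*(2 + 6)*5) = 483 + (3 - 1*8*5) = 483 + (3 - 40) = 483 - 37 = 446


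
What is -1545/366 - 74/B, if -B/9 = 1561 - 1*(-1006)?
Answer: -11889017/2818566 ≈ -4.2181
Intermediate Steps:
B = -23103 (B = -9*(1561 - 1*(-1006)) = -9*(1561 + 1006) = -9*2567 = -23103)
-1545/366 - 74/B = -1545/366 - 74/(-23103) = -1545*1/366 - 74*(-1/23103) = -515/122 + 74/23103 = -11889017/2818566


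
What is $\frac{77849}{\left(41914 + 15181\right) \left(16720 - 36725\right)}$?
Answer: $- \frac{77849}{1142185475} \approx -6.8158 \cdot 10^{-5}$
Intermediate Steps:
$\frac{77849}{\left(41914 + 15181\right) \left(16720 - 36725\right)} = \frac{77849}{57095 \left(-20005\right)} = \frac{77849}{-1142185475} = 77849 \left(- \frac{1}{1142185475}\right) = - \frac{77849}{1142185475}$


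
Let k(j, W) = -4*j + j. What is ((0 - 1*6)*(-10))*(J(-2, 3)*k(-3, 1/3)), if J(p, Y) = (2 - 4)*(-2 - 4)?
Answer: 6480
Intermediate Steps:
k(j, W) = -3*j
J(p, Y) = 12 (J(p, Y) = -2*(-6) = 12)
((0 - 1*6)*(-10))*(J(-2, 3)*k(-3, 1/3)) = ((0 - 1*6)*(-10))*(12*(-3*(-3))) = ((0 - 6)*(-10))*(12*9) = -6*(-10)*108 = 60*108 = 6480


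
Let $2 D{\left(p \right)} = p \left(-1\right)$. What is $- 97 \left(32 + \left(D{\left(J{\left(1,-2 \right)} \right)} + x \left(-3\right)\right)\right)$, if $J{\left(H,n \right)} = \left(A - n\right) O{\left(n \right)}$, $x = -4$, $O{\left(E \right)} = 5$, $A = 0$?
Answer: $-3783$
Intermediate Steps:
$J{\left(H,n \right)} = - 5 n$ ($J{\left(H,n \right)} = \left(0 - n\right) 5 = - n 5 = - 5 n$)
$D{\left(p \right)} = - \frac{p}{2}$ ($D{\left(p \right)} = \frac{p \left(-1\right)}{2} = \frac{\left(-1\right) p}{2} = - \frac{p}{2}$)
$- 97 \left(32 + \left(D{\left(J{\left(1,-2 \right)} \right)} + x \left(-3\right)\right)\right) = - 97 \left(32 - \left(-12 + \frac{\left(-5\right) \left(-2\right)}{2}\right)\right) = - 97 \left(32 + \left(\left(- \frac{1}{2}\right) 10 + 12\right)\right) = - 97 \left(32 + \left(-5 + 12\right)\right) = - 97 \left(32 + 7\right) = \left(-97\right) 39 = -3783$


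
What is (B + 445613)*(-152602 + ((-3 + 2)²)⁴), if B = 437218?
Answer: -134720893431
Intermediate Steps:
(B + 445613)*(-152602 + ((-3 + 2)²)⁴) = (437218 + 445613)*(-152602 + ((-3 + 2)²)⁴) = 882831*(-152602 + ((-1)²)⁴) = 882831*(-152602 + 1⁴) = 882831*(-152602 + 1) = 882831*(-152601) = -134720893431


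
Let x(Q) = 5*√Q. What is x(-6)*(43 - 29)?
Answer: 70*I*√6 ≈ 171.46*I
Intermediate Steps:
x(-6)*(43 - 29) = (5*√(-6))*(43 - 29) = (5*(I*√6))*14 = (5*I*√6)*14 = 70*I*√6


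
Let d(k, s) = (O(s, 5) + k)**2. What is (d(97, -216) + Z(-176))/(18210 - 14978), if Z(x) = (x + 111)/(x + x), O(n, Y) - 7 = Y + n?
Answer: 4030113/1137664 ≈ 3.5424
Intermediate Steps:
O(n, Y) = 7 + Y + n (O(n, Y) = 7 + (Y + n) = 7 + Y + n)
Z(x) = (111 + x)/(2*x) (Z(x) = (111 + x)/((2*x)) = (111 + x)*(1/(2*x)) = (111 + x)/(2*x))
d(k, s) = (12 + k + s)**2 (d(k, s) = ((7 + 5 + s) + k)**2 = ((12 + s) + k)**2 = (12 + k + s)**2)
(d(97, -216) + Z(-176))/(18210 - 14978) = ((12 + 97 - 216)**2 + (1/2)*(111 - 176)/(-176))/(18210 - 14978) = ((-107)**2 + (1/2)*(-1/176)*(-65))/3232 = (11449 + 65/352)*(1/3232) = (4030113/352)*(1/3232) = 4030113/1137664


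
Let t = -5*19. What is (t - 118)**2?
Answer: 45369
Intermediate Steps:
t = -95
(t - 118)**2 = (-95 - 118)**2 = (-213)**2 = 45369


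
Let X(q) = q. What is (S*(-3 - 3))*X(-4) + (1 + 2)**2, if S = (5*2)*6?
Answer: 1449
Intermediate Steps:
S = 60 (S = 10*6 = 60)
(S*(-3 - 3))*X(-4) + (1 + 2)**2 = (60*(-3 - 3))*(-4) + (1 + 2)**2 = (60*(-6))*(-4) + 3**2 = -360*(-4) + 9 = 1440 + 9 = 1449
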